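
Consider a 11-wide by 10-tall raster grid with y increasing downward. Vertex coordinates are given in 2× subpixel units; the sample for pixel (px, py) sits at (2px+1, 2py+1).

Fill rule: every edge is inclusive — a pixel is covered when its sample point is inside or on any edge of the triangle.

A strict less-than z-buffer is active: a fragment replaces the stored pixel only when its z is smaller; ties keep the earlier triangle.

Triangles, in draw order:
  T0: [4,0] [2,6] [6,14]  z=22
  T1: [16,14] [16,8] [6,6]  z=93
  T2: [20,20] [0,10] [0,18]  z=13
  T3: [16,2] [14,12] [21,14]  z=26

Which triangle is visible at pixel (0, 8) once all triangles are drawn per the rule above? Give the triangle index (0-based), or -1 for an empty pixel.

T0:
  2·area = 40  (B↔C swapped to make it positive)
  edge (4, 0)→(6, 14): d=(2,14) inclusive
  edge (6, 14)→(2, 6): d=(-4,-8) inclusive
  edge (2, 6)→(4, 0): d=(2,-6) inclusive
    (1,1)@(3, 3): e=[20,20,0] → █  [on edge]
    (2,1)@(5, 3): e=[-8,36,12] → ·
    (1,2)@(3, 5): e=[24,12,4] → █
    (2,2)@(5, 5): e=[-4,28,16] → ·
    (1,3)@(3, 7): e=[28,4,8] → █
    (2,3)@(5, 7): e=[0,20,20] → █  [on edge]
    (3,3)@(7, 7): e=[-28,36,32] → ·
    (0,4)@(1, 9): e=[60,-20,0] → ·  [on edge]
    (1,4)@(3, 9): e=[32,-4,12] → ·
    (2,4)@(5, 9): e=[4,12,24] → █
    (3,4)@(7, 9): e=[-24,28,36] → ·
    (2,5)@(5, 11): e=[8,4,28] → █
  covered (6 px):
    · · · · · · · · · · ·
    · █ · · · · · · · · ·
    · █ · · · · · · · · ·
    · █ █ · · · · · · · ·
    · · █ · · · · · · · ·
    · · █ · · · · · · · ·
    · · · · · · · · · · ·
    · · · · · · · · · · ·
    · · · · · · · · · · ·
    · · · · · · · · · · ·
T1:
  2·area = 60  (B↔C swapped to make it positive)
  edge (16, 14)→(6, 6): d=(-10,-8) inclusive
  edge (6, 6)→(16, 8): d=(10,2) inclusive
  edge (16, 8)→(16, 14): d=(0,6) inclusive
    (0,2)@(1, 5): e=[-30,0,90] → ·  [on edge]
    (4,3)@(9, 7): e=[14,4,42] → █
    (5,3)@(11, 7): e=[30,0,30] → █  [on edge]
    (6,3)@(13, 7): e=[46,-4,18] → ·
    (4,4)@(9, 9): e=[-6,24,42] → ·
    (5,4)@(11, 9): e=[10,20,30] → █
    (6,4)@(13, 9): e=[26,16,18] → █
    (7,4)@(15, 9): e=[42,12,6] → █
    (8,4)@(17, 9): e=[58,8,-6] → ·
    (10,4)@(21, 9): e=[90,0,-30] → ·  [on edge]
    (5,5)@(11, 11): e=[-10,40,30] → ·
    (6,5)@(13, 11): e=[6,36,18] → █
  covered (8 px):
    · · · · · · · · · · ·
    · · · · · · · · · · ·
    · · · · · · · · · · ·
    · · · · █ █ · · · · ·
    · · · · · █ █ █ · · ·
    · · · · · · █ █ · · ·
    · · · · · · · █ · · ·
    · · · · · · · · · · ·
    · · · · · · · · · · ·
    · · · · · · · · · · ·
T2:
  2·area = 160  (B↔C swapped to make it positive)
  edge (20, 20)→(0, 18): d=(-20,-2) inclusive
  edge (0, 18)→(0, 10): d=(0,-8) inclusive
  edge (0, 10)→(20, 20): d=(20,10) inclusive
    (0,5)@(1, 11): e=[142,8,10] → █
    (1,5)@(3, 11): e=[146,24,-10] → ·
    (0,6)@(1, 13): e=[102,8,50] → █
    (1,6)@(3, 13): e=[106,24,30] → █
    (2,6)@(5, 13): e=[110,40,10] → █
    (3,6)@(7, 13): e=[114,56,-10] → ·
    (0,7)@(1, 15): e=[62,8,90] → █
    (3,7)@(7, 15): e=[74,56,30] → █
    (4,7)@(9, 15): e=[78,72,10] → █
    (5,7)@(11, 15): e=[82,88,-10] → ·
    (0,8)@(1, 17): e=[22,8,130] → █
    (5,8)@(11, 17): e=[42,88,30] → █
  covered (20 px):
    · · · · · · · · · · ·
    · · · · · · · · · · ·
    · · · · · · · · · · ·
    · · · · · · · · · · ·
    · · · · · · · · · · ·
    █ · · · · · · · · · ·
    █ █ █ · · · · · · · ·
    █ █ █ █ █ · · · · · ·
    █ █ █ █ █ █ █ · · · ·
    · · · · · █ █ █ █ · ·
T3:
  2·area = 74  (B↔C swapped to make it positive)
  edge (16, 2)→(21, 14): d=(5,12) inclusive
  edge (21, 14)→(14, 12): d=(-7,-2) inclusive
  edge (14, 12)→(16, 2): d=(2,-10) inclusive
    (8,2)@(17, 5): e=[3,55,16] → █
    (9,2)@(19, 5): e=[-21,59,36] → ·
    (7,3)@(15, 7): e=[37,37,0] → █  [on edge]
    (9,3)@(19, 7): e=[-11,45,40] → ·
    (7,4)@(15, 9): e=[47,23,4] → █
    (9,4)@(19, 9): e=[-1,31,44] → ·
    (7,5)@(15, 11): e=[57,9,8] → █
    (9,5)@(19, 11): e=[9,17,48] → █
    (10,5)@(21, 11): e=[-15,21,68] → ·
    (7,6)@(15, 13): e=[67,-5,12] → ·
    (8,6)@(17, 13): e=[43,-1,32] → ·
    (9,6)@(19, 13): e=[19,3,52] → █
    (6,8)@(13, 17): e=[111,-37,0] → ·  [on edge]
  covered (9 px):
    · · · · · · · · · · ·
    · · · · · · · · · · ·
    · · · · · · · · █ · ·
    · · · · · · · █ █ · ·
    · · · · · · · █ █ · ·
    · · · · · · · █ █ █ ·
    · · · · · · · · · █ ·
    · · · · · · · · · · ·
    · · · · · · · · · · ·
    · · · · · · · · · · ·

Z-buffer (winner per pixel, '.' = empty):
  . . . . . . . . . . .
  . 0 . . . . . . . . .
  . 0 . . . . . . 3 . .
  . 0 0 . 1 1 . 3 3 . .
  . . 0 . . 1 1 3 3 . .
  2 . 0 . . . 1 3 3 3 .
  2 2 2 . . . . 1 . 3 .
  2 2 2 2 2 . . . . . .
  2 2 2 2 2 2 2 . . . .
  . . . . . 2 2 2 2 . .

Answer: 2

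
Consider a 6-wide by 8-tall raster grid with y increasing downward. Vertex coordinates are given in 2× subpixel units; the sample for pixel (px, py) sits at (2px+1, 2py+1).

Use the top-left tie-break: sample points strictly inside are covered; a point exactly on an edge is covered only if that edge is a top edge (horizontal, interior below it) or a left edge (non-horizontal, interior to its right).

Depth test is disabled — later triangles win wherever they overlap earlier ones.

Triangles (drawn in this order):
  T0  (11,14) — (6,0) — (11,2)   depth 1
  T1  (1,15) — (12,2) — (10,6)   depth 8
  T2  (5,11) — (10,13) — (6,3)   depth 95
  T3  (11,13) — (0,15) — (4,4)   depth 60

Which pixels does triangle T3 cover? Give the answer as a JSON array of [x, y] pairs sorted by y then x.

T0:
  2·area = 60
  edge (11, 14)→(6, 0): d=(-5,-14) top-left  bias=+0
  edge (6, 0)→(11, 2): d=(5,2) right/bottom  bias=-1
  edge (11, 2)→(11, 14): d=(0,12) right/bottom  bias=-1
    (3,0)@(7, 1): e=[9,3,48] → X
    (4,0)@(9, 1): e=[37,-1,24] → .
    (5,0)@(11, 1): e=[65,-5,0] → .  [on edge]
    (3,1)@(7, 3): e=[-1,13,48] → .
    (4,1)@(9, 3): e=[27,9,24] → X
    (5,1)@(11, 3): e=[55,5,0] → .  [on edge]
    (4,2)@(9, 5): e=[17,19,24] → X
    (5,2)@(11, 5): e=[45,15,0] → .  [on edge]
    (4,3)@(9, 7): e=[7,29,24] → X
    (5,3)@(11, 7): e=[35,25,0] → .  [on edge]
    (4,4)@(9, 9): e=[-3,39,24] → .
    (5,4)@(11, 9): e=[25,35,0] → .  [on edge]
    (5,5)@(11, 11): e=[15,45,0] → .  [on edge]
    (5,6)@(11, 13): e=[5,55,0] → .  [on edge]
    (5,7)@(11, 15): e=[-5,65,0] → .  [on edge]
  covered (4 px):
    . . . X . .
    . . . . X .
    . . . . X .
    . . . . X .
    . . . . . .
    . . . . . .
    . . . . . .
    . . . . . .
T1:
  2·area = 18
  edge (1, 15)→(12, 2): d=(11,-13) top-left  bias=+0
  edge (12, 2)→(10, 6): d=(-2,4) right/bottom  bias=-1
  edge (10, 6)→(1, 15): d=(-9,9) right/bottom  bias=-1
    (5,2)@(11, 5): e=[20,-2,0] → .  [on edge]
    (4,3)@(9, 7): e=[16,2,0] → .  [on edge]
    (3,4)@(7, 9): e=[12,6,0] → .  [on edge]
    (2,5)@(5, 11): e=[8,10,0] → .  [on edge]
    (1,6)@(3, 13): e=[4,14,0] → .  [on edge]
    (0,7)@(1, 15): e=[0,18,0] → .  [on edge]
  covered (0 px):
    . . . . . .
    . . . . . .
    . . . . . .
    . . . . . .
    . . . . . .
    . . . . . .
    . . . . . .
    . . . . . .
T2:
  2·area = 42  (B↔C swapped to make it positive)
  edge (5, 11)→(6, 3): d=(1,-8) top-left  bias=+0
  edge (6, 3)→(10, 13): d=(4,10) right/bottom  bias=-1
  edge (10, 13)→(5, 11): d=(-5,-2) top-left  bias=+0
    (3,3)@(7, 7): e=[12,6,24] → X
    (4,3)@(9, 7): e=[28,-14,28] → .
    (3,4)@(7, 9): e=[14,14,14] → X
    (4,4)@(9, 9): e=[30,-6,18] → .
    (2,5)@(5, 11): e=[0,42,0] → X  [on edge]
    (4,5)@(9, 11): e=[32,2,8] → X
    (5,5)@(11, 11): e=[48,-18,12] → .
    (2,6)@(5, 13): e=[2,50,-10] → .
    (3,6)@(7, 13): e=[18,30,-6] → .
    (4,6)@(9, 13): e=[34,10,-2] → .
  covered (5 px):
    . . . . . .
    . . . . . .
    . . . . . .
    . . . X . .
    . . . X . .
    . . X X X .
    . . . . . .
    . . . . . .
T3:
  2·area = 113
  edge (11, 13)→(0, 15): d=(-11,2) right/bottom  bias=-1
  edge (0, 15)→(4, 4): d=(4,-11) top-left  bias=+0
  edge (4, 4)→(11, 13): d=(7,9) right/bottom  bias=-1
    (1,3)@(3, 7): e=[82,1,30] → X
    (2,3)@(5, 7): e=[78,23,12] → X
    (3,3)@(7, 7): e=[74,45,-6] → .
    (1,4)@(3, 9): e=[60,9,44] → X
    (3,4)@(7, 9): e=[52,53,8] → X
    (4,4)@(9, 9): e=[48,75,-10] → .
    (1,5)@(3, 11): e=[38,17,58] → X
    (4,5)@(9, 11): e=[26,83,4] → X
    (5,5)@(11, 11): e=[22,105,-14] → .
    (0,6)@(1, 13): e=[20,3,90] → X
    (5,6)@(11, 13): e=[0,113,0] → .  [on edge]
    (0,7)@(1, 15): e=[-2,11,104] → .
  covered (14 px):
    . . . . . .
    . . . . . .
    . . . . . .
    . X X . . .
    . X X X . .
    . X X X X .
    X X X X X .
    . . . . . .

Answer: [[1,3],[2,3],[1,4],[2,4],[3,4],[1,5],[2,5],[3,5],[4,5],[0,6],[1,6],[2,6],[3,6],[4,6]]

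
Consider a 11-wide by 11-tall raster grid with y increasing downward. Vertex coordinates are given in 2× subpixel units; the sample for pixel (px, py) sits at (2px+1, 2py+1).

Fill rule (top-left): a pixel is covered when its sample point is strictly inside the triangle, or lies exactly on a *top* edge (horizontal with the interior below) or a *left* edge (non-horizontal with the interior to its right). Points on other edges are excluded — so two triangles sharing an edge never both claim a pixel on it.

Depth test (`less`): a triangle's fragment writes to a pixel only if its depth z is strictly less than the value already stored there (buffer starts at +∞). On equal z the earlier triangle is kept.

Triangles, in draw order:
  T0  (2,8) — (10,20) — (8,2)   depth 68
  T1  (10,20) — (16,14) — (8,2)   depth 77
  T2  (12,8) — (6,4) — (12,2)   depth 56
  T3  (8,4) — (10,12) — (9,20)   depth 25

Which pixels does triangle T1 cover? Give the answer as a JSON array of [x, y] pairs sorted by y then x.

T0:
  2·area = 120  (B↔C swapped to make it positive)
  edge (2, 8)→(8, 2): d=(6,-6) top-left  bias=+0
  edge (8, 2)→(10, 20): d=(2,18) right/bottom  bias=-1
  edge (10, 20)→(2, 8): d=(-8,-12) top-left  bias=+0
    (4,0)@(9, 1): e=[0,-20,140] → ·  [on edge]
    (3,1)@(7, 3): e=[0,20,100] → █  [on edge]
    (4,1)@(9, 3): e=[12,-16,124] → ·
    (2,2)@(5, 5): e=[0,60,60] → █  [on edge]
    (4,2)@(9, 5): e=[24,-12,108] → ·
    (1,3)@(3, 7): e=[0,100,20] → █  [on edge]
    (4,3)@(9, 7): e=[36,-8,92] → ·
    (0,4)@(1, 9): e=[0,140,-20] → ·  [on edge]
    (1,4)@(3, 9): e=[12,104,4] → █
    (4,4)@(9, 9): e=[48,-4,76] → ·
    (1,5)@(3, 11): e=[24,108,-12] → ·
    (2,5)@(5, 11): e=[36,72,12] → █
    (4,5)@(9, 11): e=[60,0,60] → ·  [on edge]
  covered (16 px):
    · · · · · · · · · · ·
    · · · █ · · · · · · ·
    · · █ █ · · · · · · ·
    · █ █ █ · · · · · · ·
    · █ █ █ · · · · · · ·
    · · █ █ · · · · · · ·
    · · · █ █ · · · · · ·
    · · · █ █ · · · · · ·
    · · · · █ · · · · · ·
    · · · · · · · · · · ·
    · · · · · · · · · · ·
T1:
  2·area = 120  (B↔C swapped to make it positive)
  edge (10, 20)→(8, 2): d=(-2,-18) top-left  bias=+0
  edge (8, 2)→(16, 14): d=(8,12) right/bottom  bias=-1
  edge (16, 14)→(10, 20): d=(-6,6) right/bottom  bias=-1
    (4,2)@(9, 5): e=[12,12,96] → █
    (5,2)@(11, 5): e=[48,-12,84] → ·
    (4,3)@(9, 7): e=[8,28,84] → █
    (5,3)@(11, 7): e=[44,4,72] → █
    (6,3)@(13, 7): e=[80,-20,60] → ·
    (4,4)@(9, 9): e=[4,44,72] → █
    (6,4)@(13, 9): e=[76,-4,48] → ·
    (10,4)@(21, 9): e=[220,-100,0] → ·  [on edge]
    (4,5)@(9, 11): e=[0,60,60] → █  [on edge]
    (6,5)@(13, 11): e=[72,12,36] → █
    (7,5)@(15, 11): e=[108,-12,24] → ·
    (9,5)@(19, 11): e=[180,-60,0] → ·  [on edge]
    (8,6)@(17, 13): e=[140,-20,0] → ·  [on edge]
    (7,7)@(15, 15): e=[100,20,0] → ·  [on edge]
    (6,8)@(13, 17): e=[60,60,0] → ·  [on edge]
    (5,9)@(11, 19): e=[20,100,0] → ·  [on edge]
    (4,10)@(9, 21): e=[-20,140,0] → ·  [on edge]
  covered (14 px):
    · · · · · · · · · · ·
    · · · · · · · · · · ·
    · · · · █ · · · · · ·
    · · · · █ █ · · · · ·
    · · · · █ █ · · · · ·
    · · · · █ █ █ · · · ·
    · · · · · █ █ █ · · ·
    · · · · · █ █ · · · ·
    · · · · · █ · · · · ·
    · · · · · · · · · · ·
    · · · · · · · · · · ·
T2:
  2·area = 36
  edge (12, 8)→(6, 4): d=(-6,-4) top-left  bias=+0
  edge (6, 4)→(12, 2): d=(6,-2) top-left  bias=+0
  edge (12, 2)→(12, 8): d=(0,6) right/bottom  bias=-1
    (7,0)@(15, 1): e=[54,0,-18] → ·  [on edge]
    (4,1)@(9, 3): e=[18,0,18] → █  [on edge]
    (5,1)@(11, 3): e=[26,4,6] → █
    (6,1)@(13, 3): e=[34,8,-6] → ·
    (1,2)@(3, 5): e=[-18,0,54] → ·  [on edge]
    (4,2)@(9, 5): e=[6,12,18] → █
    (6,2)@(13, 5): e=[22,20,-6] → ·
    (4,3)@(9, 7): e=[-6,24,18] → ·
    (5,3)@(11, 7): e=[2,28,6] → █
    (6,3)@(13, 7): e=[10,32,-6] → ·
    (5,4)@(11, 9): e=[-10,40,6] → ·
  covered (5 px):
    · · · · · · · · · · ·
    · · · · █ █ · · · · ·
    · · · · █ █ · · · · ·
    · · · · · █ · · · · ·
    · · · · · · · · · · ·
    · · · · · · · · · · ·
    · · · · · · · · · · ·
    · · · · · · · · · · ·
    · · · · · · · · · · ·
    · · · · · · · · · · ·
    · · · · · · · · · · ·
T3:
  2·area = 24
  edge (8, 4)→(10, 12): d=(2,8) right/bottom  bias=-1
  edge (10, 12)→(9, 20): d=(-1,8) right/bottom  bias=-1
  edge (9, 20)→(8, 4): d=(-1,-16) top-left  bias=+0
    (4,4)@(9, 9): e=[2,11,11] → █
    (5,4)@(11, 9): e=[-14,-5,43] → ·
    (4,5)@(9, 11): e=[6,9,9] → █
    (5,5)@(11, 11): e=[-10,-7,41] → ·
    (4,6)@(9, 13): e=[10,7,7] → █
    (5,6)@(11, 13): e=[-6,-9,39] → ·
    (4,7)@(9, 15): e=[14,5,5] → █
    (5,7)@(11, 15): e=[-2,-11,37] → ·
    (4,8)@(9, 17): e=[18,3,3] → █
    (5,8)@(11, 17): e=[2,-13,35] → ·
    (4,9)@(9, 19): e=[22,1,1] → █
    (5,9)@(11, 19): e=[6,-15,33] → ·
  covered (6 px):
    · · · · · · · · · · ·
    · · · · · · · · · · ·
    · · · · · · · · · · ·
    · · · · · · · · · · ·
    · · · · █ · · · · · ·
    · · · · █ · · · · · ·
    · · · · █ · · · · · ·
    · · · · █ · · · · · ·
    · · · · █ · · · · · ·
    · · · · █ · · · · · ·
    · · · · · · · · · · ·

Result: [[4,2],[4,3],[5,3],[4,4],[5,4],[4,5],[5,5],[6,5],[5,6],[6,6],[7,6],[5,7],[6,7],[5,8]]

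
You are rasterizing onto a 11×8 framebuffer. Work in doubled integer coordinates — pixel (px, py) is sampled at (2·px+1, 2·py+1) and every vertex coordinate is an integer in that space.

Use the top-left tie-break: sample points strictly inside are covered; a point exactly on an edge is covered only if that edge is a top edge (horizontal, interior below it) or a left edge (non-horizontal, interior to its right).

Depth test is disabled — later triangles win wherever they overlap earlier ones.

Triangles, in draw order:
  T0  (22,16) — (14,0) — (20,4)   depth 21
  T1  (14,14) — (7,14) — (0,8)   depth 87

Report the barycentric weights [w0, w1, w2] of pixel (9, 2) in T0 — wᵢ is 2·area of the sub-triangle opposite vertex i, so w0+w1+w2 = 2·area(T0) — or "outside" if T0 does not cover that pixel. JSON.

T0:
  2·area = 64
  edge (22, 16)→(14, 0): d=(-8,-16) top-left  bias=+0
  edge (14, 0)→(20, 4): d=(6,4) right/bottom  bias=-1
  edge (20, 4)→(22, 16): d=(2,12) right/bottom  bias=-1
    (7,0)@(15, 1): e=[8,2,54] → █
    (8,0)@(17, 1): e=[40,-6,30] → ·
    (7,1)@(15, 3): e=[-8,14,58] → ·
    (8,1)@(17, 3): e=[24,6,34] → █
    (9,1)@(19, 3): e=[56,-2,10] → ·
    (8,2)@(17, 5): e=[8,18,38] → █
    (9,2)@(19, 5): e=[40,10,14] → █
    (10,2)@(21, 5): e=[72,2,-10] → ·
    (8,3)@(17, 7): e=[-8,30,42] → ·
    (9,3)@(19, 7): e=[24,22,18] → █
    (10,3)@(21, 7): e=[56,14,-6] → ·
    (9,4)@(19, 9): e=[8,34,22] → █
  covered (8 px):
    · · · · · · · █ · · ·
    · · · · · · · · █ · ·
    · · · · · · · · █ █ ·
    · · · · · · · · · █ ·
    · · · · · · · · · █ ·
    · · · · · · · · · · █
    · · · · · · · · · · █
    · · · · · · · · · · ·
T1:
  2·area = 42
  edge (14, 14)→(7, 14): d=(-7,0) right/bottom  bias=-1
  edge (7, 14)→(0, 8): d=(-7,-6) top-left  bias=+0
  edge (0, 8)→(14, 14): d=(14,6) right/bottom  bias=-1
    (2,5)@(5, 11): e=[21,9,12] → █
    (3,5)@(7, 11): e=[21,21,0] → ·  [on edge]
    (2,6)@(5, 13): e=[7,-5,40] → ·
    (3,6)@(7, 13): e=[7,7,28] → █
    (4,6)@(9, 13): e=[7,19,16] → █
    (5,6)@(11, 13): e=[7,31,4] → █
    (6,6)@(13, 13): e=[7,43,-8] → ·
    (3,7)@(7, 15): e=[-7,-7,56] → ·
    (4,7)@(9, 15): e=[-7,5,44] → ·
    (5,7)@(11, 15): e=[-7,17,32] → ·
  covered (4 px):
    · · · · · · · · · · ·
    · · · · · · · · · · ·
    · · · · · · · · · · ·
    · · · · · · · · · · ·
    · · · · · · · · · · ·
    · · █ · · · · · · · ·
    · · · █ █ █ · · · · ·
    · · · · · · · · · · ·

Answer: [10,14,40]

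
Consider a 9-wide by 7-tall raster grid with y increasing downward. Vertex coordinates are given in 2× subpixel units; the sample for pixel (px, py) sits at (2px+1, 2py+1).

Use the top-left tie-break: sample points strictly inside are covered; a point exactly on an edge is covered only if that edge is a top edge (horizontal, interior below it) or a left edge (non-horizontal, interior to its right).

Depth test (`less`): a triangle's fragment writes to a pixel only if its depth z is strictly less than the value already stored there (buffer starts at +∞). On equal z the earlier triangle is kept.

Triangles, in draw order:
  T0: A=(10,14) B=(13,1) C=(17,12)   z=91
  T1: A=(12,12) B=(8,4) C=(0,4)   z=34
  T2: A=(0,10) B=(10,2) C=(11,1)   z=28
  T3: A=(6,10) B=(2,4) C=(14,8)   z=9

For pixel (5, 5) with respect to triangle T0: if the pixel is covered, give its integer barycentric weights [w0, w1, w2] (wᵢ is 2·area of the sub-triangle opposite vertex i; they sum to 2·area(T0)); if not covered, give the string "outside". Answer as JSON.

T0:
  2·area = 85
  edge (10, 14)→(13, 1): d=(3,-13) top-left  bias=+0
  edge (13, 1)→(17, 12): d=(4,11) right/bottom  bias=-1
  edge (17, 12)→(10, 14): d=(-7,2) right/bottom  bias=-1
    (6,0)@(13, 1): e=[0,0,85] → ·  [on edge]
    (6,1)@(13, 3): e=[6,8,71] → █
    (7,1)@(15, 3): e=[32,-14,67] → ·
    (6,2)@(13, 5): e=[12,16,57] → █
    (7,2)@(15, 5): e=[38,-6,53] → ·
    (6,3)@(13, 7): e=[18,24,43] → █
    (7,3)@(15, 7): e=[44,2,39] → █
    (8,3)@(17, 7): e=[70,-20,35] → ·
    (6,4)@(13, 9): e=[24,32,29] → █
    (8,4)@(17, 9): e=[76,-12,21] → ·
    (5,5)@(11, 11): e=[4,62,19] → █
    (8,5)@(17, 11): e=[82,-4,7] → ·
  covered (11 px):
    · · · · · · · · ·
    · · · · · · █ · ·
    · · · · · · █ · ·
    · · · · · · █ █ ·
    · · · · · · █ █ ·
    · · · · · █ █ █ ·
    · · · · · █ █ · ·
T1:
  2·area = 64  (B↔C swapped to make it positive)
  edge (12, 12)→(0, 4): d=(-12,-8) top-left  bias=+0
  edge (0, 4)→(8, 4): d=(8,0) top-left  bias=+0
  edge (8, 4)→(12, 12): d=(4,8) right/bottom  bias=-1
    (1,2)@(3, 5): e=[12,8,44] → █
    (2,2)@(5, 5): e=[28,8,28] → █
    (3,2)@(7, 5): e=[44,8,12] → █
    (4,2)@(9, 5): e=[60,8,-4] → ·
    (1,3)@(3, 7): e=[-12,24,52] → ·
    (2,3)@(5, 7): e=[4,24,36] → █
    (4,3)@(9, 7): e=[36,24,4] → █
    (5,3)@(11, 7): e=[52,24,-12] → ·
    (2,4)@(5, 9): e=[-20,40,44] → ·
    (3,4)@(7, 9): e=[-4,40,28] → ·
    (4,4)@(9, 9): e=[12,40,12] → █
    (5,4)@(11, 9): e=[28,40,-4] → ·
  covered (8 px):
    · · · · · · · · ·
    · · · · · · · · ·
    · █ █ █ · · · · ·
    · · █ █ █ · · · ·
    · · · · █ · · · ·
    · · · · · █ · · ·
    · · · · · · · · ·
T2:
  2·area = 2  (B↔C swapped to make it positive)
  edge (0, 10)→(11, 1): d=(11,-9) top-left  bias=+0
  edge (11, 1)→(10, 2): d=(-1,1) right/bottom  bias=-1
  edge (10, 2)→(0, 10): d=(-10,8) right/bottom  bias=-1
    (5,0)@(11, 1): e=[0,0,2] → ·  [on edge]
    (4,1)@(9, 3): e=[4,0,-2] → ·  [on edge]
    (3,2)@(7, 5): e=[8,0,-6] → ·  [on edge]
    (2,3)@(5, 7): e=[12,0,-10] → ·  [on edge]
    (1,4)@(3, 9): e=[16,0,-14] → ·  [on edge]
    (0,5)@(1, 11): e=[20,0,-18] → ·  [on edge]
  covered (0 px):
    · · · · · · · · ·
    · · · · · · · · ·
    · · · · · · · · ·
    · · · · · · · · ·
    · · · · · · · · ·
    · · · · · · · · ·
    · · · · · · · · ·
T3:
  2·area = 56
  edge (6, 10)→(2, 4): d=(-4,-6) top-left  bias=+0
  edge (2, 4)→(14, 8): d=(12,4) right/bottom  bias=-1
  edge (14, 8)→(6, 10): d=(-8,2) right/bottom  bias=-1
    (1,2)@(3, 5): e=[2,8,46] → █
    (2,2)@(5, 5): e=[14,0,42] → ·  [on edge]
    (1,3)@(3, 7): e=[-6,32,30] → ·
    (2,3)@(5, 7): e=[6,24,26] → █
    (3,3)@(7, 7): e=[18,16,22] → █
    (4,3)@(9, 7): e=[30,8,18] → █
    (5,3)@(11, 7): e=[42,0,14] → ·  [on edge]
    (2,4)@(5, 9): e=[-2,48,10] → ·
    (3,4)@(7, 9): e=[10,40,6] → █
    (5,4)@(11, 9): e=[34,24,-2] → ·
    (8,4)@(17, 9): e=[70,0,-14] → ·  [on edge]
    (3,5)@(7, 11): e=[2,64,-10] → ·
  covered (6 px):
    · · · · · · · · ·
    · · · · · · · · ·
    · █ · · · · · · ·
    · · █ █ █ · · · ·
    · · · █ █ · · · ·
    · · · · · · · · ·
    · · · · · · · · ·

Answer: [62,19,4]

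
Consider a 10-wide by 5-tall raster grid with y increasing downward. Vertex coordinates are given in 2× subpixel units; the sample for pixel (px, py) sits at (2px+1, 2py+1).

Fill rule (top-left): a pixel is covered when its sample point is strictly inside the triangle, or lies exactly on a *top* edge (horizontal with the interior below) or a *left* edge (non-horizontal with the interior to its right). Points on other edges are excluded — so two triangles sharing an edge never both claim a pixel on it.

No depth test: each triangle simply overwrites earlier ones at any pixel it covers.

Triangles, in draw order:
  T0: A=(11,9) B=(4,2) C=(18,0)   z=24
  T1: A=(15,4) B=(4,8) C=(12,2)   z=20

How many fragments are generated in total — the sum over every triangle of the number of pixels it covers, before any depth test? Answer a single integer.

T0:
  2·area = 112
  edge (11, 9)→(4, 2): d=(-7,-7) top-left  bias=+0
  edge (4, 2)→(18, 0): d=(14,-2) top-left  bias=+0
  edge (18, 0)→(11, 9): d=(-7,9) right/bottom  bias=-1
    (1,0)@(3, 1): e=[0,-16,128] → ·  [on edge]
    (5,0)@(11, 1): e=[56,0,56] → #  [on edge]
    (6,0)@(13, 1): e=[70,4,38] → #
    (7,0)@(15, 1): e=[84,8,20] → #
    (8,0)@(17, 1): e=[98,12,2] → #
    (9,0)@(19, 1): e=[112,16,-16] → ·
    (2,1)@(5, 3): e=[0,16,96] → #  [on edge]
    (3,1)@(7, 3): e=[14,20,78] → #
    (4,1)@(9, 3): e=[28,24,60] → #
    (8,1)@(17, 3): e=[84,40,-12] → ·
    (2,2)@(5, 5): e=[-14,44,82] → ·
    (3,2)@(7, 5): e=[0,48,64] → #  [on edge]
    (4,3)@(9, 7): e=[0,80,32] → #  [on edge]
    (5,4)@(11, 9): e=[0,112,0] → ·  [on edge]
  covered (16 px):
    · · · · · # # # # ·
    · · # # # # # # · ·
    · · · # # # # · · ·
    · · · · # # · · · ·
    · · · · · · · · · ·
T1:
  2·area = 34
  edge (15, 4)→(4, 8): d=(-11,4) right/bottom  bias=-1
  edge (4, 8)→(12, 2): d=(8,-6) top-left  bias=+0
  edge (12, 2)→(15, 4): d=(3,2) right/bottom  bias=-1
    (5,1)@(11, 3): e=[27,2,5] → #
    (6,1)@(13, 3): e=[19,14,1] → #
    (7,1)@(15, 3): e=[11,26,-3] → ·
    (4,2)@(9, 5): e=[13,6,15] → #
    (6,2)@(13, 5): e=[-3,30,7] → ·
    (4,3)@(9, 7): e=[-9,22,21] → ·
    (5,3)@(11, 7): e=[-17,34,17] → ·
  covered (4 px):
    · · · · · · · · · ·
    · · · · · # # · · ·
    · · · · # # · · · ·
    · · · · · · · · · ·
    · · · · · · · · · ·

Final: 20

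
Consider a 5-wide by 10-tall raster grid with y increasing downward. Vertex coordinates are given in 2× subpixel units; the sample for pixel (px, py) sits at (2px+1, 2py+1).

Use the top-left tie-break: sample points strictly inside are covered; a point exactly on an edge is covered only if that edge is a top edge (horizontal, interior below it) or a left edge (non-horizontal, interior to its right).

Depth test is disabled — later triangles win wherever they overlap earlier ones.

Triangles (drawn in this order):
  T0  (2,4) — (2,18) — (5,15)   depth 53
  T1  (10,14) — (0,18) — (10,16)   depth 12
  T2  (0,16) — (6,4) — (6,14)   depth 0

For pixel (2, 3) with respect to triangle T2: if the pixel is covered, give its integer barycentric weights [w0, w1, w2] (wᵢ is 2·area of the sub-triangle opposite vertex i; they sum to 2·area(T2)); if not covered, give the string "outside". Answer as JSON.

T0:
  2·area = 42  (B↔C swapped to make it positive)
  edge (2, 4)→(5, 15): d=(3,11) right/bottom  bias=-1
  edge (5, 15)→(2, 18): d=(-3,3) right/bottom  bias=-1
  edge (2, 18)→(2, 4): d=(0,-14) top-left  bias=+0
    (1,4)@(3, 9): e=[4,24,14] → █
    (2,4)@(5, 9): e=[-18,18,42] → ·
    (1,5)@(3, 11): e=[10,18,14] → █
    (2,5)@(5, 11): e=[-12,12,42] → ·
    (4,5)@(9, 11): e=[-56,0,98] → ·  [on edge]
    (1,6)@(3, 13): e=[16,12,14] → █
    (2,6)@(5, 13): e=[-6,6,42] → ·
    (3,6)@(7, 13): e=[-28,0,70] → ·  [on edge]
    (1,7)@(3, 15): e=[22,6,14] → █
    (2,7)@(5, 15): e=[0,0,42] → ·  [on edge]
    (1,8)@(3, 17): e=[28,0,14] → ·  [on edge]
    (0,9)@(1, 19): e=[56,0,-14] → ·  [on edge]
  covered (4 px):
    · · · · ·
    · · · · ·
    · · · · ·
    · · · · ·
    · █ · · ·
    · █ · · ·
    · █ · · ·
    · █ · · ·
    · · · · ·
    · · · · ·
T1:
  2·area = 20  (B↔C swapped to make it positive)
  edge (10, 14)→(10, 16): d=(0,2) right/bottom  bias=-1
  edge (10, 16)→(0, 18): d=(-10,2) right/bottom  bias=-1
  edge (0, 18)→(10, 14): d=(10,-4) top-left  bias=+0
    (4,7)@(9, 15): e=[2,12,6] → █
    (1,8)@(3, 17): e=[14,4,2] → █
    (2,8)@(5, 17): e=[10,0,10] → ·  [on edge]
    (4,8)@(9, 17): e=[2,-8,26] → ·
    (1,9)@(3, 19): e=[14,-16,22] → ·
  covered (2 px):
    · · · · ·
    · · · · ·
    · · · · ·
    · · · · ·
    · · · · ·
    · · · · ·
    · · · · ·
    · · · · █
    · █ · · ·
    · · · · ·
T2:
  2·area = 60
  edge (0, 16)→(6, 4): d=(6,-12) top-left  bias=+0
  edge (6, 4)→(6, 14): d=(0,10) right/bottom  bias=-1
  edge (6, 14)→(0, 16): d=(-6,2) right/bottom  bias=-1
    (2,3)@(5, 7): e=[6,10,44] → █
    (3,3)@(7, 7): e=[30,-10,40] → ·
    (2,4)@(5, 9): e=[18,10,32] → █
    (3,4)@(7, 9): e=[42,-10,28] → ·
    (1,5)@(3, 11): e=[6,30,24] → █
    (3,5)@(7, 11): e=[54,-10,16] → ·
    (1,6)@(3, 13): e=[18,30,12] → █
    (3,6)@(7, 13): e=[66,-10,4] → ·
    (4,6)@(9, 13): e=[90,-30,0] → ·  [on edge]
    (0,7)@(1, 15): e=[6,50,4] → █
    (1,7)@(3, 15): e=[30,30,0] → ·  [on edge]
    (2,7)@(5, 15): e=[54,10,-4] → ·
  covered (7 px):
    · · · · ·
    · · · · ·
    · · · · ·
    · · █ · ·
    · · █ · ·
    · █ █ · ·
    · █ █ · ·
    █ · · · ·
    · · · · ·
    · · · · ·

Answer: [10,44,6]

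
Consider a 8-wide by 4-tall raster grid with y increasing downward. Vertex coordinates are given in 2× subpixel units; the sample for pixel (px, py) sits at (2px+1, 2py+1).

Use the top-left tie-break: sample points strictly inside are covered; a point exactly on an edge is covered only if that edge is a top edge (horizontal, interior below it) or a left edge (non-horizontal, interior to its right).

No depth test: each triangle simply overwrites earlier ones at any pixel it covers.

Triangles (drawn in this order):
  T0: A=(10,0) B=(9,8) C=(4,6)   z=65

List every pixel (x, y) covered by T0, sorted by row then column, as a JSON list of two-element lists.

T0:
  2·area = 42
  edge (10, 0)→(9, 8): d=(-1,8) right/bottom  bias=-1
  edge (9, 8)→(4, 6): d=(-5,-2) top-left  bias=+0
  edge (4, 6)→(10, 0): d=(6,-6) top-left  bias=+0
    (4,0)@(9, 1): e=[7,35,0] → #  [on edge]
    (5,0)@(11, 1): e=[-9,39,12] → ·
    (3,1)@(7, 3): e=[21,21,0] → #  [on edge]
    (5,1)@(11, 3): e=[-11,29,24] → ·
    (2,2)@(5, 5): e=[35,7,0] → #  [on edge]
    (5,2)@(11, 5): e=[-13,19,36] → ·
    (1,3)@(3, 7): e=[49,-7,0] → ·  [on edge]
    (2,3)@(5, 7): e=[33,-3,12] → ·
    (3,3)@(7, 7): e=[17,1,24] → #
    (5,3)@(11, 7): e=[-15,9,48] → ·
  covered (8 px):
    · · · · # · · ·
    · · · # # · · ·
    · · # # # · · ·
    · · · # # · · ·

Result: [[4,0],[3,1],[4,1],[2,2],[3,2],[4,2],[3,3],[4,3]]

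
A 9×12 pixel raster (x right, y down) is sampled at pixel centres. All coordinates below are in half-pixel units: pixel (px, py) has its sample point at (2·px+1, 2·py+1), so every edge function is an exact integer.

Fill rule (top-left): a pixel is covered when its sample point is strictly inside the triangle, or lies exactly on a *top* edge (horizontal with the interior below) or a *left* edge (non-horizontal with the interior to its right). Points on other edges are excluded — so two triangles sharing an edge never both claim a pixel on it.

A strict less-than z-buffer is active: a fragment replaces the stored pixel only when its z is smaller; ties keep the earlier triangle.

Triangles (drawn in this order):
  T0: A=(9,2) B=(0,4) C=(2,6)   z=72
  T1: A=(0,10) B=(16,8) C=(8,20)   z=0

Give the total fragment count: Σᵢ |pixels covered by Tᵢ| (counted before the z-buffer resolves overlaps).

T0:
  2·area = 22  (B↔C swapped to make it positive)
  edge (9, 2)→(2, 6): d=(-7,4) right/bottom  bias=-1
  edge (2, 6)→(0, 4): d=(-2,-2) top-left  bias=+0
  edge (0, 4)→(9, 2): d=(9,-2) top-left  bias=+0
    (2,1)@(5, 3): e=[9,12,1] → █
    (3,1)@(7, 3): e=[1,16,5] → █
    (4,1)@(9, 3): e=[-7,20,9] → ·
    (0,2)@(1, 5): e=[11,0,11] → █  [on edge]
    (1,2)@(3, 5): e=[3,4,15] → █
    (2,2)@(5, 5): e=[-5,8,19] → ·
    (3,2)@(7, 5): e=[-13,12,23] → ·
    (0,3)@(1, 7): e=[-3,-4,29] → ·
    (1,3)@(3, 7): e=[-11,0,33] → ·  [on edge]
    (2,4)@(5, 9): e=[-33,0,55] → ·  [on edge]
    (3,5)@(7, 11): e=[-55,0,77] → ·  [on edge]
    (4,6)@(9, 13): e=[-77,0,99] → ·  [on edge]
    (5,7)@(11, 15): e=[-99,0,121] → ·  [on edge]
    (6,8)@(13, 17): e=[-121,0,143] → ·  [on edge]
    (7,9)@(15, 19): e=[-143,0,165] → ·  [on edge]
    (8,10)@(17, 21): e=[-165,0,187] → ·  [on edge]
  covered (4 px):
    · · · · · · · · ·
    · · █ █ · · · · ·
    █ █ · · · · · · ·
    · · · · · · · · ·
    · · · · · · · · ·
    · · · · · · · · ·
    · · · · · · · · ·
    · · · · · · · · ·
    · · · · · · · · ·
    · · · · · · · · ·
    · · · · · · · · ·
    · · · · · · · · ·
T1:
  2·area = 176
  edge (0, 10)→(16, 8): d=(16,-2) top-left  bias=+0
  edge (16, 8)→(8, 20): d=(-8,12) right/bottom  bias=-1
  edge (8, 20)→(0, 10): d=(-8,-10) top-left  bias=+0
    (4,4)@(9, 9): e=[2,76,98] → █
    (5,4)@(11, 9): e=[6,52,118] → █
    (6,4)@(13, 9): e=[10,28,138] → █
    (7,4)@(15, 9): e=[14,4,158] → █
    (8,4)@(17, 9): e=[18,-20,178] → ·
    (0,5)@(1, 11): e=[18,156,2] → █
    (1,5)@(3, 11): e=[22,132,22] → █
    (2,5)@(5, 11): e=[26,108,42] → █
    (3,5)@(7, 11): e=[30,84,62] → █
    (7,5)@(15, 11): e=[46,-12,142] → ·
    (0,6)@(1, 13): e=[50,140,-14] → ·
    (1,6)@(3, 13): e=[54,116,6] → █
  covered (22 px):
    · · · · · · · · ·
    · · · · · · · · ·
    · · · · · · · · ·
    · · · · · · · · ·
    · · · · █ █ █ █ ·
    █ █ █ █ █ █ █ · ·
    · █ █ █ █ █ · · ·
    · · █ █ █ █ · · ·
    · · · █ █ · · · ·
    · · · · · · · · ·
    · · · · · · · · ·
    · · · · · · · · ·

Result: 26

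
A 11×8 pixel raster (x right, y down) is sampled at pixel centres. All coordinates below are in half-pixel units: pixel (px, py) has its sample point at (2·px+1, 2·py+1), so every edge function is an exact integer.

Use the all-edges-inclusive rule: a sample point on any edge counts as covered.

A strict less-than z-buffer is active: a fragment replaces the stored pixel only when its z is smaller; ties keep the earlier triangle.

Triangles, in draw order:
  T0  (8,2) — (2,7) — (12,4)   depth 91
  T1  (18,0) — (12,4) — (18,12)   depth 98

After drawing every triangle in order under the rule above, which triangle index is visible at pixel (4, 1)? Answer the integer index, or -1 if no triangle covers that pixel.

T0:
  2·area = 32  (B↔C swapped to make it positive)
  edge (8, 2)→(12, 4): d=(4,2) inclusive
  edge (12, 4)→(2, 7): d=(-10,3) inclusive
  edge (2, 7)→(8, 2): d=(6,-5) inclusive
    (3,1)@(7, 3): e=[6,25,1] → █
    (4,1)@(9, 3): e=[2,19,11] → █
    (5,1)@(11, 3): e=[-2,13,21] → ·
    (2,2)@(5, 5): e=[18,11,3] → █
    (4,2)@(9, 5): e=[10,-1,23] → ·
    (2,3)@(5, 7): e=[26,-9,15] → ·
    (3,3)@(7, 7): e=[22,-15,25] → ·
  covered (4 px):
    · · · · · · · · · · ·
    · · · █ █ · · · · · ·
    · · █ █ · · · · · · ·
    · · · · · · · · · · ·
    · · · · · · · · · · ·
    · · · · · · · · · · ·
    · · · · · · · · · · ·
    · · · · · · · · · · ·
T1:
  2·area = 72  (B↔C swapped to make it positive)
  edge (18, 0)→(18, 12): d=(0,12) inclusive
  edge (18, 12)→(12, 4): d=(-6,-8) inclusive
  edge (12, 4)→(18, 0): d=(6,-4) inclusive
    (8,0)@(17, 1): e=[12,58,2] → █
    (9,0)@(19, 1): e=[-12,74,10] → ·
    (7,1)@(15, 3): e=[36,30,6] → █
    (9,1)@(19, 3): e=[-12,62,22] → ·
    (6,2)@(13, 5): e=[60,2,10] → █
    (9,2)@(19, 5): e=[-12,50,34] → ·
    (6,3)@(13, 7): e=[60,-10,22] → ·
    (7,3)@(15, 7): e=[36,6,30] → █
    (9,3)@(19, 7): e=[-12,38,46] → ·
    (7,4)@(15, 9): e=[36,-6,42] → ·
    (8,4)@(17, 9): e=[12,10,50] → █
    (9,4)@(19, 9): e=[-12,26,58] → ·
  covered (9 px):
    · · · · · · · · █ · ·
    · · · · · · · █ █ · ·
    · · · · · · █ █ █ · ·
    · · · · · · · █ █ · ·
    · · · · · · · · █ · ·
    · · · · · · · · · · ·
    · · · · · · · · · · ·
    · · · · · · · · · · ·

Z-buffer (winner per pixel, '.' = empty):
  . . . . . . . . 1 . .
  . . . 0 0 . . 1 1 . .
  . . 0 0 . . 1 1 1 . .
  . . . . . . . 1 1 . .
  . . . . . . . . 1 . .
  . . . . . . . . . . .
  . . . . . . . . . . .
  . . . . . . . . . . .

Answer: 0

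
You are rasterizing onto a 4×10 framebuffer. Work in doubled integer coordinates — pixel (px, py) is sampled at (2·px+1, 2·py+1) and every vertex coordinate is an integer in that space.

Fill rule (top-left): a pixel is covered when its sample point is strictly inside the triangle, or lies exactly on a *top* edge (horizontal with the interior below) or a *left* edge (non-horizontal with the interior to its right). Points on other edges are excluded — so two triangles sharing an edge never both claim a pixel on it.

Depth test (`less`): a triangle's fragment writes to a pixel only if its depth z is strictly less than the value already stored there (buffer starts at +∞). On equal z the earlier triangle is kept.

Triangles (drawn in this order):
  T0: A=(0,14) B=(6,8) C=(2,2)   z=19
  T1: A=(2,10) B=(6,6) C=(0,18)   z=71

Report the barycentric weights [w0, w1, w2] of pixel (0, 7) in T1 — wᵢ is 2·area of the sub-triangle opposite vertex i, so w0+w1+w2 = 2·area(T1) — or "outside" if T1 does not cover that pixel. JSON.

T0:
  2·area = 60  (B↔C swapped to make it positive)
  edge (0, 14)→(2, 2): d=(2,-12) top-left  bias=+0
  edge (2, 2)→(6, 8): d=(4,6) right/bottom  bias=-1
  edge (6, 8)→(0, 14): d=(-6,6) right/bottom  bias=-1
    (1,2)@(3, 5): e=[18,6,36] → █
    (2,2)@(5, 5): e=[42,-6,24] → ·
    (1,3)@(3, 7): e=[22,14,24] → █
    (2,3)@(5, 7): e=[46,2,12] → █
    (3,3)@(7, 7): e=[70,-10,0] → ·  [on edge]
    (0,4)@(1, 9): e=[2,34,24] → █
    (2,4)@(5, 9): e=[50,10,0] → ·  [on edge]
    (0,5)@(1, 11): e=[6,42,12] → █
    (1,5)@(3, 11): e=[30,30,0] → ·  [on edge]
    (0,6)@(1, 13): e=[10,50,0] → ·  [on edge]
  covered (6 px):
    · · · ·
    · · · ·
    · █ · ·
    · █ █ ·
    █ █ · ·
    █ · · ·
    · · · ·
    · · · ·
    · · · ·
    · · · ·
T1:
  2·area = 24
  edge (2, 10)→(6, 6): d=(4,-4) top-left  bias=+0
  edge (6, 6)→(0, 18): d=(-6,12) right/bottom  bias=-1
  edge (0, 18)→(2, 10): d=(2,-8) top-left  bias=+0
    (3,2)@(7, 5): e=[0,-6,30] → ·  [on edge]
    (2,3)@(5, 7): e=[0,6,18] → █  [on edge]
    (3,3)@(7, 7): e=[8,-18,34] → ·
    (1,4)@(3, 9): e=[0,18,6] → █  [on edge]
    (2,4)@(5, 9): e=[8,-6,22] → ·
    (0,5)@(1, 11): e=[0,30,-6] → ·  [on edge]
    (1,5)@(3, 11): e=[8,6,10] → █
    (2,5)@(5, 11): e=[16,-18,26] → ·
    (1,6)@(3, 13): e=[16,-6,14] → ·
    (0,7)@(1, 15): e=[16,6,2] → █
    (1,7)@(3, 15): e=[24,-18,18] → ·
    (0,8)@(1, 17): e=[24,-6,6] → ·
  covered (4 px):
    · · · ·
    · · · ·
    · · · ·
    · · █ ·
    · █ · ·
    · █ · ·
    · · · ·
    █ · · ·
    · · · ·
    · · · ·

Answer: [6,2,16]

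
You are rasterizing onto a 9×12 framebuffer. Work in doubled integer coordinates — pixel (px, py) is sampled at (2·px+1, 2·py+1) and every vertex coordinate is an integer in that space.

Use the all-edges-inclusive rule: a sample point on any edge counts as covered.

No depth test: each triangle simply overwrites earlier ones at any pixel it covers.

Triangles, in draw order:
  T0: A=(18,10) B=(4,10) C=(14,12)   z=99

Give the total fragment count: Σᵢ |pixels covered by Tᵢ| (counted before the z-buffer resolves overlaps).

T0:
  2·area = 28  (B↔C swapped to make it positive)
  edge (18, 10)→(14, 12): d=(-4,2) inclusive
  edge (14, 12)→(4, 10): d=(-10,-2) inclusive
  edge (4, 10)→(18, 10): d=(14,0) inclusive
    (4,5)@(9, 11): e=[14,0,14] → #  [on edge]
    (5,5)@(11, 11): e=[10,4,14] → #
    (6,5)@(13, 11): e=[6,8,14] → #
    (7,5)@(15, 11): e=[2,12,14] → #
    (8,5)@(17, 11): e=[-2,16,14] → ·
    (4,6)@(9, 13): e=[6,-20,42] → ·
    (5,6)@(11, 13): e=[2,-16,42] → ·
    (6,6)@(13, 13): e=[-2,-12,42] → ·
    (7,6)@(15, 13): e=[-6,-8,42] → ·
  covered (4 px):
    · · · · · · · · ·
    · · · · · · · · ·
    · · · · · · · · ·
    · · · · · · · · ·
    · · · · · · · · ·
    · · · · # # # # ·
    · · · · · · · · ·
    · · · · · · · · ·
    · · · · · · · · ·
    · · · · · · · · ·
    · · · · · · · · ·
    · · · · · · · · ·

Answer: 4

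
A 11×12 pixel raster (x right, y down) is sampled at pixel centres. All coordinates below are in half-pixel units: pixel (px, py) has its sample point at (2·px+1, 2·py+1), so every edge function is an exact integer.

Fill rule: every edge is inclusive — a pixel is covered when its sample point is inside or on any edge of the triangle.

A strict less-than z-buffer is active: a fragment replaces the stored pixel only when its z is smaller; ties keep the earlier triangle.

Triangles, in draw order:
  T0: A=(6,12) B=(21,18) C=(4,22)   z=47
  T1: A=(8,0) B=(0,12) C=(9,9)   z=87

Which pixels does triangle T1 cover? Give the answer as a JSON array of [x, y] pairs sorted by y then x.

T0:
  2·area = 162
  edge (6, 12)→(21, 18): d=(15,6) inclusive
  edge (21, 18)→(4, 22): d=(-17,4) inclusive
  edge (4, 22)→(6, 12): d=(2,-10) inclusive
    (3,3)@(7, 7): e=[-81,243,0] → ·  [on edge]
    (3,6)@(7, 13): e=[9,141,12] → █
    (4,6)@(9, 13): e=[-3,133,32] → ·
    (3,7)@(7, 15): e=[39,107,16] → █
    (4,7)@(9, 15): e=[27,99,36] → █
    (5,7)@(11, 15): e=[15,91,56] → █
    (6,7)@(13, 15): e=[3,83,76] → █
    (7,7)@(15, 15): e=[-9,75,96] → ·
    (2,8)@(5, 17): e=[81,81,0] → █  [on edge]
    (7,8)@(15, 17): e=[21,41,100] → █
    (8,8)@(17, 17): e=[9,33,120] → █
    (9,8)@(19, 17): e=[-3,25,140] → ·
  covered (20 px):
    · · · · · · · · · · ·
    · · · · · · · · · · ·
    · · · · · · · · · · ·
    · · · · · · · · · · ·
    · · · · · · · · · · ·
    · · · · · · · · · · ·
    · · · █ · · · · · · ·
    · · · █ █ █ █ · · · ·
    · · █ █ █ █ █ █ █ · ·
    · · █ █ █ █ █ █ · · ·
    · · █ █ · · · · · · ·
    · · · · · · · · · · ·
T1:
  2·area = 84  (B↔C swapped to make it positive)
  edge (8, 0)→(9, 9): d=(1,9) inclusive
  edge (9, 9)→(0, 12): d=(-9,3) inclusive
  edge (0, 12)→(8, 0): d=(8,-12) inclusive
    (3,1)@(7, 3): e=[12,60,12] → █
    (4,1)@(9, 3): e=[-6,54,36] → ·
    (2,2)@(5, 5): e=[32,48,4] → █
    (4,2)@(9, 5): e=[-4,36,52] → ·
    (10,2)@(21, 5): e=[-112,0,196] → ·  [on edge]
    (2,3)@(5, 7): e=[34,30,20] → █
    (4,3)@(9, 7): e=[-2,18,68] → ·
    (7,3)@(15, 7): e=[-56,0,140] → ·  [on edge]
    (1,4)@(3, 9): e=[54,18,12] → █
    (4,4)@(9, 9): e=[0,0,84] → █  [on edge]
    (5,4)@(11, 9): e=[-18,-6,108] → ·
    (0,5)@(1, 11): e=[74,6,4] → █
    (1,5)@(3, 11): e=[56,0,28] → █  [on edge]
  covered (11 px):
    · · · · · · · · · · ·
    · · · █ · · · · · · ·
    · · █ █ · · · · · · ·
    · · █ █ · · · · · · ·
    · █ █ █ █ · · · · · ·
    █ █ · · · · · · · · ·
    · · · · · · · · · · ·
    · · · · · · · · · · ·
    · · · · · · · · · · ·
    · · · · · · · · · · ·
    · · · · · · · · · · ·
    · · · · · · · · · · ·

Final: [[3,1],[2,2],[3,2],[2,3],[3,3],[1,4],[2,4],[3,4],[4,4],[0,5],[1,5]]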